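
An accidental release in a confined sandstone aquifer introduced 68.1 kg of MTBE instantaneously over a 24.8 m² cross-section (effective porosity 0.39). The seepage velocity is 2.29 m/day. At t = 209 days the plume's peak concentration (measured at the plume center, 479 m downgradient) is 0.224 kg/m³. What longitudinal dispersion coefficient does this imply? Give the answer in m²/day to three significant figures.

At the plume center C_max = M/(n_e·A·√(4πDt)), so D = M²/(4πt·(n_e·A·C_max)²).
n_e·A·C_max = 0.39 × 24.8 × 0.224 = 2.167 kg/m.
D = 68.1²/(4π × 209 × 2.167²) = 0.376 m²/day.

0.376 m²/day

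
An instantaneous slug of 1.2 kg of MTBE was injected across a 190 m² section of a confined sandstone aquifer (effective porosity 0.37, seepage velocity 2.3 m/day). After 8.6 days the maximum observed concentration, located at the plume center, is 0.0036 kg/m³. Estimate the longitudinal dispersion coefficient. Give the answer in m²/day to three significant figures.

0.208 m²/day

At the plume center C_max = M/(n_e·A·√(4πDt)), so D = M²/(4πt·(n_e·A·C_max)²).
n_e·A·C_max = 0.37 × 190 × 0.0036 = 0.2531 kg/m.
D = 1.2²/(4π × 8.6 × 0.2531²) = 0.208 m²/day.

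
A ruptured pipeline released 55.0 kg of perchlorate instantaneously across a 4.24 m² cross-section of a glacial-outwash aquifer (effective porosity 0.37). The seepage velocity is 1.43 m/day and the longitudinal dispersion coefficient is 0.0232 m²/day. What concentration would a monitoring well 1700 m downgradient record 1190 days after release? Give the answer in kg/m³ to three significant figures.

For an instantaneous plane source, C(x,t) = M/(n_e·A·√(4πDt)) · exp(−(x−vt)²/(4Dt)), with n_e·A the pore (flow) area.
Plume center vt = 1.43 × 1190 = 1701.7 m, so the well at 1700 m is 1.7 m upgradient of the peak.
√(4πDt) = 18.63 m, giving peak height M/(n_e·A·√(4πDt)) = 55.0/(0.37 × 4.24 × 18.63) = 1.882 kg/m³.
(x−vt)²/(4Dt) = (-1.7)²/(4 × 0.0232 × 1190) = 0.02617; exp(−0.02617) = 0.9742.
C = 1.882 × 0.9742 = 1.83 kg/m³.

1.83 kg/m³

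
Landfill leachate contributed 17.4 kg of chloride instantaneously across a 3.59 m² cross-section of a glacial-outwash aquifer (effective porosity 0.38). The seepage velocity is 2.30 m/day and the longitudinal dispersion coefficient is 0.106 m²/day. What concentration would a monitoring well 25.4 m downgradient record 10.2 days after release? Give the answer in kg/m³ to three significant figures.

For an instantaneous plane source, C(x,t) = M/(n_e·A·√(4πDt)) · exp(−(x−vt)²/(4Dt)), with n_e·A the pore (flow) area.
Plume center vt = 2.30 × 10.2 = 23.46 m, so the well at 25.4 m is 1.94 m downgradient of the peak.
√(4πDt) = 3.686 m, giving peak height M/(n_e·A·√(4πDt)) = 17.4/(0.38 × 3.59 × 3.686) = 3.460 kg/m³.
(x−vt)²/(4Dt) = (1.94)²/(4 × 0.106 × 10.2) = 0.8702; exp(−0.8702) = 0.4189.
C = 3.460 × 0.4189 = 1.45 kg/m³.

1.45 kg/m³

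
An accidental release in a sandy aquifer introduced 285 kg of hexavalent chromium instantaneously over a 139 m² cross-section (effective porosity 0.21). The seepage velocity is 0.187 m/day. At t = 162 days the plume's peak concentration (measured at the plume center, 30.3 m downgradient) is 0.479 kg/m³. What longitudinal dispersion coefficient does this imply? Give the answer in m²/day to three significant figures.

0.204 m²/day

At the plume center C_max = M/(n_e·A·√(4πDt)), so D = M²/(4πt·(n_e·A·C_max)²).
n_e·A·C_max = 0.21 × 139 × 0.479 = 13.98 kg/m.
D = 285²/(4π × 162 × 13.98²) = 0.204 m²/day.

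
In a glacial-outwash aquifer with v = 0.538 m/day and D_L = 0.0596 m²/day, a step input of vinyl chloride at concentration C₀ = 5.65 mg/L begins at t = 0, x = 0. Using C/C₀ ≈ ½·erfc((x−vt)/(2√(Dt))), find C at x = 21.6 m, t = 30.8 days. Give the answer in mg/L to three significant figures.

For a continuous step input, C/C₀ ≈ ½·erfc((x−vt)/(2√(Dt))).
vt = 0.538 × 30.8 = 16.5704 m and 2√(Dt) = 2√(0.0596 × 30.8) = 2.710 m.
Argument (x−vt)/(2√(Dt)) = (21.6 − 16.5704)/2.710 = 1.856; ½·erfc(1.856) = 0.004335.
C = 5.65 × 0.004335 = 0.0245 mg/L.

0.0245 mg/L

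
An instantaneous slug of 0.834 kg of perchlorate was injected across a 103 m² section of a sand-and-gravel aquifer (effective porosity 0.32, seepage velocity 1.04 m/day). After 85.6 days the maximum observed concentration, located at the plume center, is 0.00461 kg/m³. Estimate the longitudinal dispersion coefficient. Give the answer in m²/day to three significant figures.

0.0280 m²/day

At the plume center C_max = M/(n_e·A·√(4πDt)), so D = M²/(4πt·(n_e·A·C_max)²).
n_e·A·C_max = 0.32 × 103 × 0.00461 = 0.1519 kg/m.
D = 0.834²/(4π × 85.6 × 0.1519²) = 0.0280 m²/day.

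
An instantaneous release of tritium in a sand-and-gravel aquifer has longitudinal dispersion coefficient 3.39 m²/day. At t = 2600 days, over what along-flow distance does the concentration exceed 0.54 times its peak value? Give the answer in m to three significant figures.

The plume is Gaussian with σ = √(2Dt) = √(2 × 3.39 × 2600) = 132.8 m.
C/C_peak = exp(−Δx²/(2σ²)) = 0.54 ⇒ Δx = σ·√(−2 ln 0.54) = 132.8 × 1.110 = 147.4 m.
Width = 2Δx = 295 m.

295 m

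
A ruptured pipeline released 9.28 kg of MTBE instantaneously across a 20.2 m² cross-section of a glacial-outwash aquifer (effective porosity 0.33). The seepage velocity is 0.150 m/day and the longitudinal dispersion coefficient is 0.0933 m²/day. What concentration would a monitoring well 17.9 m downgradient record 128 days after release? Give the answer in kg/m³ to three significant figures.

For an instantaneous plane source, C(x,t) = M/(n_e·A·√(4πDt)) · exp(−(x−vt)²/(4Dt)), with n_e·A the pore (flow) area.
Plume center vt = 0.150 × 128 = 19.2 m, so the well at 17.9 m is 1.3 m upgradient of the peak.
√(4πDt) = 12.25 m, giving peak height M/(n_e·A·√(4πDt)) = 9.28/(0.33 × 20.2 × 12.25) = 0.1136 kg/m³.
(x−vt)²/(4Dt) = (-1.3)²/(4 × 0.0933 × 128) = 0.03538; exp(−0.03538) = 0.9652.
C = 0.1136 × 0.9652 = 0.110 kg/m³.

0.110 kg/m³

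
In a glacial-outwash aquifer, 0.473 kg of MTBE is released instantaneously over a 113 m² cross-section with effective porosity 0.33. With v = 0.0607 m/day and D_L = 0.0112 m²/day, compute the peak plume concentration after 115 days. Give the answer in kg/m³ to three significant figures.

The peak of an instantaneous 1D plume sits at x = vt; there the Gaussian factor is 1 and C_max = M/(n_e·A·√(4πDt)), where n_e·A is the pore area the mass is dissolved in.
√(4πDt) = √(4π × 0.0112 × 115) = 4.023 m, so C_max = 0.473/(0.33 × 113 × 4.023) = 0.00315 kg/m³.

0.00315 kg/m³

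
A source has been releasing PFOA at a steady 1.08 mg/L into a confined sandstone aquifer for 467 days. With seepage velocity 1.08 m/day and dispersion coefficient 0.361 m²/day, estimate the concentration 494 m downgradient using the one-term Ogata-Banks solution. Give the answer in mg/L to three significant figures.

0.771 mg/L

For a continuous step input, C/C₀ ≈ ½·erfc((x−vt)/(2√(Dt))).
vt = 1.08 × 467 = 504.36 m and 2√(Dt) = 2√(0.361 × 467) = 25.97 m.
Argument (x−vt)/(2√(Dt)) = (494 − 504.36)/25.97 = -0.3989; ½·erfc(-0.3989) = 0.7137.
C = 1.08 × 0.7137 = 0.771 mg/L.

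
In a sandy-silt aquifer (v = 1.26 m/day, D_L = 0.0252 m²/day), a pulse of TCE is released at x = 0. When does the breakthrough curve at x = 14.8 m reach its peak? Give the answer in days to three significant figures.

For the 1D instantaneous-source solution, setting ∂C/∂t = 0 at fixed x gives v²t² + 2Dt − x² = 0, so t = (√(D² + v²x²) − D)/v².
√(D² + v²x²) = √(0.0252² + 1.26² × 14.8²) = 18.65; v² = 1.5876.
t = (18.65 − 0.0252)/1.5876 = 11.7 days (vs. the pure-advection estimate x/v = 11.7 d).

11.7 days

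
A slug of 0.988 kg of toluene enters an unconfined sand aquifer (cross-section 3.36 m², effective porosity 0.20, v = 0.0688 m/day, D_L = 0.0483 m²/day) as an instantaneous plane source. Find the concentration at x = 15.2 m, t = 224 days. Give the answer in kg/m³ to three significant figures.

For an instantaneous plane source, C(x,t) = M/(n_e·A·√(4πDt)) · exp(−(x−vt)²/(4Dt)), with n_e·A the pore (flow) area.
Plume center vt = 0.0688 × 224 = 15.4112 m, so the well at 15.2 m is 0.2112 m upgradient of the peak.
√(4πDt) = 11.66 m, giving peak height M/(n_e·A·√(4πDt)) = 0.988/(0.20 × 3.36 × 11.66) = 0.1261 kg/m³.
(x−vt)²/(4Dt) = (-0.2112)²/(4 × 0.0483 × 224) = 0.001031; exp(−0.001031) = 0.9990.
C = 0.1261 × 0.9990 = 0.126 kg/m³.

0.126 kg/m³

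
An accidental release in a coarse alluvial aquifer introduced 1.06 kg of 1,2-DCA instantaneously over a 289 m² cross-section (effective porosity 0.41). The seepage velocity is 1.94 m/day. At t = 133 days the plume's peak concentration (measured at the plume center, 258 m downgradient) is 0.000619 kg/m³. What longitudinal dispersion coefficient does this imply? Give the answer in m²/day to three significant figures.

0.125 m²/day

At the plume center C_max = M/(n_e·A·√(4πDt)), so D = M²/(4πt·(n_e·A·C_max)²).
n_e·A·C_max = 0.41 × 289 × 0.000619 = 0.07335 kg/m.
D = 1.06²/(4π × 133 × 0.07335²) = 0.125 m²/day.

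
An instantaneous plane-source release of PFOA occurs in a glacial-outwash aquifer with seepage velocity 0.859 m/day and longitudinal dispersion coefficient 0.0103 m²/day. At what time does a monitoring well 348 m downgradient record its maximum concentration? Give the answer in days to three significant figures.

For the 1D instantaneous-source solution, setting ∂C/∂t = 0 at fixed x gives v²t² + 2Dt − x² = 0, so t = (√(D² + v²x²) − D)/v².
√(D² + v²x²) = √(0.0103² + 0.859² × 348²) = 298.9; v² = 0.737881.
t = (298.9 − 0.0103)/0.737881 = 405 days (vs. the pure-advection estimate x/v = 405 d).

405 days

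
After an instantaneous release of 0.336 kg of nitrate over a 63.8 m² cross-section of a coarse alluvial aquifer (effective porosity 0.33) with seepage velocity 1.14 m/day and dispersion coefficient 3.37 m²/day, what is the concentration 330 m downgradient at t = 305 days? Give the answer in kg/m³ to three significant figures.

For an instantaneous plane source, C(x,t) = M/(n_e·A·√(4πDt)) · exp(−(x−vt)²/(4Dt)), with n_e·A the pore (flow) area.
Plume center vt = 1.14 × 305 = 347.7 m, so the well at 330 m is 17.7 m upgradient of the peak.
√(4πDt) = 113.7 m, giving peak height M/(n_e·A·√(4πDt)) = 0.336/(0.33 × 63.8 × 113.7) = 0.0001404 kg/m³.
(x−vt)²/(4Dt) = (-17.7)²/(4 × 3.37 × 305) = 0.07620; exp(−0.07620) = 0.9266.
C = 0.0001404 × 0.9266 = 0.000130 kg/m³.

0.000130 kg/m³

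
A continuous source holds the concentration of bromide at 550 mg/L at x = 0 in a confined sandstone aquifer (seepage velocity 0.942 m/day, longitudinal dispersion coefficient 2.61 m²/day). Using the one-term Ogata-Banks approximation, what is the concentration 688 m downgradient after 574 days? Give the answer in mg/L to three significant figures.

1.96 mg/L

For a continuous step input, C/C₀ ≈ ½·erfc((x−vt)/(2√(Dt))).
vt = 0.942 × 574 = 540.708 m and 2√(Dt) = 2√(2.61 × 574) = 77.41 m.
Argument (x−vt)/(2√(Dt)) = (688 − 540.708)/77.41 = 1.903; ½·erfc(1.903) = 0.003559.
C = 550 × 0.003559 = 1.96 mg/L.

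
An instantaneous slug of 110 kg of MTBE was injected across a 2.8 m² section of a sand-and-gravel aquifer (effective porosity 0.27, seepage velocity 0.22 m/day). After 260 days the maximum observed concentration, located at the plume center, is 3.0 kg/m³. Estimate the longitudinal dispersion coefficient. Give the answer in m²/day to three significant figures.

At the plume center C_max = M/(n_e·A·√(4πDt)), so D = M²/(4πt·(n_e·A·C_max)²).
n_e·A·C_max = 0.27 × 2.8 × 3.0 = 2.268 kg/m.
D = 110²/(4π × 260 × 2.268²) = 0.720 m²/day.

0.720 m²/day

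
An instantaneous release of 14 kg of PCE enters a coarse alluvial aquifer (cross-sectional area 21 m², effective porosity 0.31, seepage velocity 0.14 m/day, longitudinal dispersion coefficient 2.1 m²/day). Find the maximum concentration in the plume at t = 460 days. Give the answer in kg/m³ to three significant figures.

0.0195 kg/m³

The peak of an instantaneous 1D plume sits at x = vt; there the Gaussian factor is 1 and C_max = M/(n_e·A·√(4πDt)), where n_e·A is the pore area the mass is dissolved in.
√(4πDt) = √(4π × 2.1 × 460) = 110.2 m, so C_max = 14/(0.31 × 21 × 110.2) = 0.0195 kg/m³.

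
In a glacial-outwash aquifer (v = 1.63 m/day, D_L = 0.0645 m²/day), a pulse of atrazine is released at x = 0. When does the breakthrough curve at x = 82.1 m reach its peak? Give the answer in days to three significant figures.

For the 1D instantaneous-source solution, setting ∂C/∂t = 0 at fixed x gives v²t² + 2Dt − x² = 0, so t = (√(D² + v²x²) − D)/v².
√(D² + v²x²) = √(0.0645² + 1.63² × 82.1²) = 133.8; v² = 2.6569.
t = (133.8 − 0.0645)/2.6569 = 50.3 days (vs. the pure-advection estimate x/v = 50.4 d).

50.3 days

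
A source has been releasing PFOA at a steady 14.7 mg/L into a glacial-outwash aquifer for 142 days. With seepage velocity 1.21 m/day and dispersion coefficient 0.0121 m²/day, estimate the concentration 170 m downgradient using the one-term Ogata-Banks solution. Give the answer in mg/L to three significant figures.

For a continuous step input, C/C₀ ≈ ½·erfc((x−vt)/(2√(Dt))).
vt = 1.21 × 142 = 171.82 m and 2√(Dt) = 2√(0.0121 × 142) = 2.622 m.
Argument (x−vt)/(2√(Dt)) = (170 − 171.82)/2.622 = -0.6941; ½·erfc(-0.6941) = 0.8369.
C = 14.7 × 0.8369 = 12.3 mg/L.

12.3 mg/L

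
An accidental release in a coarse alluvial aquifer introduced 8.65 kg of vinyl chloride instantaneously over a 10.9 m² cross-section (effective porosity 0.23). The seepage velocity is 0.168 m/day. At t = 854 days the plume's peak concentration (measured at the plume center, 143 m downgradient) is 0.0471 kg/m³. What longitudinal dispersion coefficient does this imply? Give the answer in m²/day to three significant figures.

0.500 m²/day

At the plume center C_max = M/(n_e·A·√(4πDt)), so D = M²/(4πt·(n_e·A·C_max)²).
n_e·A·C_max = 0.23 × 10.9 × 0.0471 = 0.1181 kg/m.
D = 8.65²/(4π × 854 × 0.1181²) = 0.500 m²/day.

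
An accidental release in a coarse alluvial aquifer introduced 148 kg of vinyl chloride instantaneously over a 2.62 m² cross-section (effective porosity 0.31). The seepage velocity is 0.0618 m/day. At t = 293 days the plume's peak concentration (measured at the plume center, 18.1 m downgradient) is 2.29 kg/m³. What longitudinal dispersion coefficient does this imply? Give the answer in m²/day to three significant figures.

1.72 m²/day

At the plume center C_max = M/(n_e·A·√(4πDt)), so D = M²/(4πt·(n_e·A·C_max)²).
n_e·A·C_max = 0.31 × 2.62 × 2.29 = 1.860 kg/m.
D = 148²/(4π × 293 × 1.860²) = 1.72 m²/day.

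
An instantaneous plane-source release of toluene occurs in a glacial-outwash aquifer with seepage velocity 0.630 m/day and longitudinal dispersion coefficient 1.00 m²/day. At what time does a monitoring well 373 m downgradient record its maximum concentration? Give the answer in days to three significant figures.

590 days

For the 1D instantaneous-source solution, setting ∂C/∂t = 0 at fixed x gives v²t² + 2Dt − x² = 0, so t = (√(D² + v²x²) − D)/v².
√(D² + v²x²) = √(1.00² + 0.630² × 373²) = 235.0; v² = 0.3969.
t = (235.0 − 1.00)/0.3969 = 590 days (vs. the pure-advection estimate x/v = 592 d).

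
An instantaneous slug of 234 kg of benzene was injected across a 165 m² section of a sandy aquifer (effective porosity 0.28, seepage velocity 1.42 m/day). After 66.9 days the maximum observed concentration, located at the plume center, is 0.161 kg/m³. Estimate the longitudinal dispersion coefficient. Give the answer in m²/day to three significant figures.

At the plume center C_max = M/(n_e·A·√(4πDt)), so D = M²/(4πt·(n_e·A·C_max)²).
n_e·A·C_max = 0.28 × 165 × 0.161 = 7.438 kg/m.
D = 234²/(4π × 66.9 × 7.438²) = 1.18 m²/day.

1.18 m²/day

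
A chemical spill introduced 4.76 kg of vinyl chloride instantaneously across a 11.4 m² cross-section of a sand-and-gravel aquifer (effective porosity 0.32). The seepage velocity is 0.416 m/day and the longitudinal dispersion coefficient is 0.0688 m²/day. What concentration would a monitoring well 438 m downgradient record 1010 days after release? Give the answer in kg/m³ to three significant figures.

For an instantaneous plane source, C(x,t) = M/(n_e·A·√(4πDt)) · exp(−(x−vt)²/(4Dt)), with n_e·A the pore (flow) area.
Plume center vt = 0.416 × 1010 = 420.16 m, so the well at 438 m is 17.84 m downgradient of the peak.
√(4πDt) = 29.55 m, giving peak height M/(n_e·A·√(4πDt)) = 4.76/(0.32 × 11.4 × 29.55) = 0.04416 kg/m³.
(x−vt)²/(4Dt) = (17.84)²/(4 × 0.0688 × 1010) = 1.145; exp(−1.145) = 0.3182.
C = 0.04416 × 0.3182 = 0.0141 kg/m³.

0.0141 kg/m³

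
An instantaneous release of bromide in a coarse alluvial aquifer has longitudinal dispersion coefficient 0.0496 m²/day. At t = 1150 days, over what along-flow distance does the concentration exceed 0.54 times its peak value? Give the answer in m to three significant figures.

23.7 m

The plume is Gaussian with σ = √(2Dt) = √(2 × 0.0496 × 1150) = 10.68 m.
C/C_peak = exp(−Δx²/(2σ²)) = 0.54 ⇒ Δx = σ·√(−2 ln 0.54) = 10.68 × 1.110 = 11.85 m.
Width = 2Δx = 23.7 m.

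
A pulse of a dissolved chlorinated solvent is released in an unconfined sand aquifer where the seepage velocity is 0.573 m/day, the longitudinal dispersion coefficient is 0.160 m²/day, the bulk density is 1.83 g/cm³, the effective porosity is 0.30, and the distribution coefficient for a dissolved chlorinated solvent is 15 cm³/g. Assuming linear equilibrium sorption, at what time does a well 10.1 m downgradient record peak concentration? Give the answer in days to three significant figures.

1590 days

Retardation factor R = 1 + ρ_b·K_d/n = 1 + 1.83 × 15/0.30 = 92.50.
Sorption retards both mechanisms: v_R = v/R = 0.006195 m/day, D_R = D/R = 0.001730 m²/day.
Peak time from v_R²t² + 2D_R t − x² = 0: t = (√(D_R² + v_R²x²) − D_R)/v_R².
√(D_R² + v_R²x²) = √(0.001730² + 0.006195² × 10.1²) = 0.06259; v_R² = 3.838e-05.
t = (0.06259 − 0.001730)/3.838e-05 = 1590 days.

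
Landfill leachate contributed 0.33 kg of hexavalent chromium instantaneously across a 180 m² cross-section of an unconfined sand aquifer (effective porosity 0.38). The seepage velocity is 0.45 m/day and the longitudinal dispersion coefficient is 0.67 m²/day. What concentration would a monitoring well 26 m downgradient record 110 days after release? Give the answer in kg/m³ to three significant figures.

2.44e-05 kg/m³

For an instantaneous plane source, C(x,t) = M/(n_e·A·√(4πDt)) · exp(−(x−vt)²/(4Dt)), with n_e·A the pore (flow) area.
Plume center vt = 0.45 × 110 = 49.5 m, so the well at 26 m is 23.5 m upgradient of the peak.
√(4πDt) = 30.43 m, giving peak height M/(n_e·A·√(4πDt)) = 0.33/(0.38 × 180 × 30.43) = 0.0001585 kg/m³.
(x−vt)²/(4Dt) = (-23.5)²/(4 × 0.67 × 110) = 1.873; exp(−1.873) = 0.1537.
C = 0.0001585 × 0.1537 = 2.44e-05 kg/m³.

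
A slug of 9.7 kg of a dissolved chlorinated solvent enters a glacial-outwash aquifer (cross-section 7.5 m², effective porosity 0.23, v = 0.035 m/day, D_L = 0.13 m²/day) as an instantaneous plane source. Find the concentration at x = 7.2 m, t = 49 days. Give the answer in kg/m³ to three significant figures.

For an instantaneous plane source, C(x,t) = M/(n_e·A·√(4πDt)) · exp(−(x−vt)²/(4Dt)), with n_e·A the pore (flow) area.
Plume center vt = 0.035 × 49 = 1.715 m, so the well at 7.2 m is 5.485 m downgradient of the peak.
√(4πDt) = 8.947 m, giving peak height M/(n_e·A·√(4πDt)) = 9.7/(0.23 × 7.5 × 8.947) = 0.6285 kg/m³.
(x−vt)²/(4Dt) = (5.485)²/(4 × 0.13 × 49) = 1.181; exp(−1.181) = 0.3070.
C = 0.6285 × 0.3070 = 0.193 kg/m³.

0.193 kg/m³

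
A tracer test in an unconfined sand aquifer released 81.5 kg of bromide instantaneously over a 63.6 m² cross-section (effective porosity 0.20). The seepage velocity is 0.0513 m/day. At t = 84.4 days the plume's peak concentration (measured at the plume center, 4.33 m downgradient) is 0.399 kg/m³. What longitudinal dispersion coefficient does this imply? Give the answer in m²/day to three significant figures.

At the plume center C_max = M/(n_e·A·√(4πDt)), so D = M²/(4πt·(n_e·A·C_max)²).
n_e·A·C_max = 0.20 × 63.6 × 0.399 = 5.075 kg/m.
D = 81.5²/(4π × 84.4 × 5.075²) = 0.243 m²/day.

0.243 m²/day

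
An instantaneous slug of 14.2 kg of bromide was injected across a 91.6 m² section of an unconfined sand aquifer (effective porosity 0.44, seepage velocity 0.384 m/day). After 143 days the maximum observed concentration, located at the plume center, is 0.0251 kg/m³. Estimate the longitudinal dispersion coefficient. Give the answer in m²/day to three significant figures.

0.110 m²/day

At the plume center C_max = M/(n_e·A·√(4πDt)), so D = M²/(4πt·(n_e·A·C_max)²).
n_e·A·C_max = 0.44 × 91.6 × 0.0251 = 1.012 kg/m.
D = 14.2²/(4π × 143 × 1.012²) = 0.110 m²/day.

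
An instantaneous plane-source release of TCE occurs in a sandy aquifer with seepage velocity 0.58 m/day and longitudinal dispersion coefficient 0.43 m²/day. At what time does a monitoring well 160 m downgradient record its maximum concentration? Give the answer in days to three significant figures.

For the 1D instantaneous-source solution, setting ∂C/∂t = 0 at fixed x gives v²t² + 2Dt − x² = 0, so t = (√(D² + v²x²) − D)/v².
√(D² + v²x²) = √(0.43² + 0.58² × 160²) = 92.80; v² = 0.3364.
t = (92.80 − 0.43)/0.3364 = 275 days (vs. the pure-advection estimate x/v = 276 d).

275 days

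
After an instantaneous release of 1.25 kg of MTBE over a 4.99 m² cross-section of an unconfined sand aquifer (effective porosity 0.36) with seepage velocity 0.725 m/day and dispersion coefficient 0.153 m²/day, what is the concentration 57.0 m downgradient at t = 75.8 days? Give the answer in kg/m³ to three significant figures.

0.0527 kg/m³

For an instantaneous plane source, C(x,t) = M/(n_e·A·√(4πDt)) · exp(−(x−vt)²/(4Dt)), with n_e·A the pore (flow) area.
Plume center vt = 0.725 × 75.8 = 54.955 m, so the well at 57.0 m is 2.045 m downgradient of the peak.
√(4πDt) = 12.07 m, giving peak height M/(n_e·A·√(4πDt)) = 1.25/(0.36 × 4.99 × 12.07) = 0.05765 kg/m³.
(x−vt)²/(4Dt) = (2.045)²/(4 × 0.153 × 75.8) = 0.09015; exp(−0.09015) = 0.9138.
C = 0.05765 × 0.9138 = 0.0527 kg/m³.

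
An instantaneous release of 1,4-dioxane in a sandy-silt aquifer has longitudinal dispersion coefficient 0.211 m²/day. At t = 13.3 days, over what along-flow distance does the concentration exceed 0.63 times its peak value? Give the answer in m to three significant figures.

The plume is Gaussian with σ = √(2Dt) = √(2 × 0.211 × 13.3) = 2.369 m.
C/C_peak = exp(−Δx²/(2σ²)) = 0.63 ⇒ Δx = σ·√(−2 ln 0.63) = 2.369 × 0.9613 = 2.277 m.
Width = 2Δx = 4.55 m.

4.55 m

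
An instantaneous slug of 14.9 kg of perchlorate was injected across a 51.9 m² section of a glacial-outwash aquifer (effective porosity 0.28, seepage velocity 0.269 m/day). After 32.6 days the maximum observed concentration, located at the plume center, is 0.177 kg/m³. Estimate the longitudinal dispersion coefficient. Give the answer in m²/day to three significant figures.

At the plume center C_max = M/(n_e·A·√(4πDt)), so D = M²/(4πt·(n_e·A·C_max)²).
n_e·A·C_max = 0.28 × 51.9 × 0.177 = 2.572 kg/m.
D = 14.9²/(4π × 32.6 × 2.572²) = 0.0819 m²/day.

0.0819 m²/day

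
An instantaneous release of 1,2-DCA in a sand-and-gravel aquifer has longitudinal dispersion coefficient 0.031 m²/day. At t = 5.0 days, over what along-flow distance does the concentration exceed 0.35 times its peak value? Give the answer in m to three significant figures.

The plume is Gaussian with σ = √(2Dt) = √(2 × 0.031 × 5.0) = 0.5568 m.
C/C_peak = exp(−Δx²/(2σ²)) = 0.35 ⇒ Δx = σ·√(−2 ln 0.35) = 0.5568 × 1.449 = 0.8068 m.
Width = 2Δx = 1.61 m.

1.61 m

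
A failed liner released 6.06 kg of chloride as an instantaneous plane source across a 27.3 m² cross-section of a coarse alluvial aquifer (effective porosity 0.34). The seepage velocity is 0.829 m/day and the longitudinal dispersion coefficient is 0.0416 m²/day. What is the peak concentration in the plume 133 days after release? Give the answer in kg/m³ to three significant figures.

The peak of an instantaneous 1D plume sits at x = vt; there the Gaussian factor is 1 and C_max = M/(n_e·A·√(4πDt)), where n_e·A is the pore area the mass is dissolved in.
√(4πDt) = √(4π × 0.0416 × 133) = 8.338 m, so C_max = 6.06/(0.34 × 27.3 × 8.338) = 0.0783 kg/m³.

0.0783 kg/m³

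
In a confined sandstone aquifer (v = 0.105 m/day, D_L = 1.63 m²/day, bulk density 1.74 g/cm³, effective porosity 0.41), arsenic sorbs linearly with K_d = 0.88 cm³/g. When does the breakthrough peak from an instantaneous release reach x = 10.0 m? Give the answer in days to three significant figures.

Retardation factor R = 1 + ρ_b·K_d/n = 1 + 1.74 × 0.88/0.41 = 4.735.
Sorption retards both mechanisms: v_R = v/R = 0.02218 m/day, D_R = D/R = 0.3442 m²/day.
Peak time from v_R²t² + 2D_R t − x² = 0: t = (√(D_R² + v_R²x²) − D_R)/v_R².
√(D_R² + v_R²x²) = √(0.3442² + 0.02218² × 10.0²) = 0.4095; v_R² = 0.0004920.
t = (0.4095 − 0.3442)/0.0004920 = 133 days.

133 days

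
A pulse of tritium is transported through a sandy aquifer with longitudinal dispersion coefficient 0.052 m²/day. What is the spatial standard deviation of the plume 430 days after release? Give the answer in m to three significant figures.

Dispersive spreading gives a Gaussian with σ² = 2Dt; advection only shifts the center.
σ = √(2 × 0.052 × 430) = 6.69 m.

6.69 m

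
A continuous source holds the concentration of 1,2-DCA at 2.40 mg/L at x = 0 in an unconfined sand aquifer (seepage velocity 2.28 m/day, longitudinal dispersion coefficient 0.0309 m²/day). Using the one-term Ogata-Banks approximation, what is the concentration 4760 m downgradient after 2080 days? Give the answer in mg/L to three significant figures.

0.145 mg/L

For a continuous step input, C/C₀ ≈ ½·erfc((x−vt)/(2√(Dt))).
vt = 2.28 × 2080 = 4742.4 m and 2√(Dt) = 2√(0.0309 × 2080) = 16.03 m.
Argument (x−vt)/(2√(Dt)) = (4760 − 4742.4)/16.03 = 1.098; ½·erfc(1.098) = 0.06023.
C = 2.40 × 0.06023 = 0.145 mg/L.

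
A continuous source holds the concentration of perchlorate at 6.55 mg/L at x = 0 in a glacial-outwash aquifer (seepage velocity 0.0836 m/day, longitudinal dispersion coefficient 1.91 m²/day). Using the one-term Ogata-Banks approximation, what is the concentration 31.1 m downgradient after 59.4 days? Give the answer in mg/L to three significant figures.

0.271 mg/L

For a continuous step input, C/C₀ ≈ ½·erfc((x−vt)/(2√(Dt))).
vt = 0.0836 × 59.4 = 4.96584 m and 2√(Dt) = 2√(1.91 × 59.4) = 21.30 m.
Argument (x−vt)/(2√(Dt)) = (31.1 − 4.96584)/21.30 = 1.227; ½·erfc(1.227) = 0.04135.
C = 6.55 × 0.04135 = 0.271 mg/L.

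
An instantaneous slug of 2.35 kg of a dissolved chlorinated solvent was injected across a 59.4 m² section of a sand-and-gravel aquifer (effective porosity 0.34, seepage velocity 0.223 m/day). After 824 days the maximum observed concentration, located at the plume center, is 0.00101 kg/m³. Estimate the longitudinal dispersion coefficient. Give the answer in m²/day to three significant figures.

1.28 m²/day

At the plume center C_max = M/(n_e·A·√(4πDt)), so D = M²/(4πt·(n_e·A·C_max)²).
n_e·A·C_max = 0.34 × 59.4 × 0.00101 = 0.02040 kg/m.
D = 2.35²/(4π × 824 × 0.02040²) = 1.28 m²/day.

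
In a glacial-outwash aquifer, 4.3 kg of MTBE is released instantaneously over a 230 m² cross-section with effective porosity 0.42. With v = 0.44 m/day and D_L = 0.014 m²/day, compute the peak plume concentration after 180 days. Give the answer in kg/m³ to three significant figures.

0.00791 kg/m³

The peak of an instantaneous 1D plume sits at x = vt; there the Gaussian factor is 1 and C_max = M/(n_e·A·√(4πDt)), where n_e·A is the pore area the mass is dissolved in.
√(4πDt) = √(4π × 0.014 × 180) = 5.627 m, so C_max = 4.3/(0.42 × 230 × 5.627) = 0.00791 kg/m³.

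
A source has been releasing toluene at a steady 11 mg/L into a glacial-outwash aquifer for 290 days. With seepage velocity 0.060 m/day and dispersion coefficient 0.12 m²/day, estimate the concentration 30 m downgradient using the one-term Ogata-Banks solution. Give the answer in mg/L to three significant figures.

0.720 mg/L

For a continuous step input, C/C₀ ≈ ½·erfc((x−vt)/(2√(Dt))).
vt = 0.060 × 290 = 17.4 m and 2√(Dt) = 2√(0.12 × 290) = 11.80 m.
Argument (x−vt)/(2√(Dt)) = (30 − 17.4)/11.80 = 1.068; ½·erfc(1.068) = 0.06547.
C = 11 × 0.06547 = 0.720 mg/L.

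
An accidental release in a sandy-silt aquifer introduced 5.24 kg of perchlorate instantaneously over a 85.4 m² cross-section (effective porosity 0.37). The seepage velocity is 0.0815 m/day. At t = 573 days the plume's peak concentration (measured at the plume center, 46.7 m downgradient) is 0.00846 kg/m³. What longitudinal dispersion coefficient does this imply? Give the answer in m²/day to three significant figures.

At the plume center C_max = M/(n_e·A·√(4πDt)), so D = M²/(4πt·(n_e·A·C_max)²).
n_e·A·C_max = 0.37 × 85.4 × 0.00846 = 0.2673 kg/m.
D = 5.24²/(4π × 573 × 0.2673²) = 0.0534 m²/day.

0.0534 m²/day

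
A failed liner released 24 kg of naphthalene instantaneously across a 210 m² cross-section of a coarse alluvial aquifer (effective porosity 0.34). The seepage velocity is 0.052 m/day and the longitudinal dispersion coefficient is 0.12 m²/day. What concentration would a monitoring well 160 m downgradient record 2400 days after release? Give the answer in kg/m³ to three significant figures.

For an instantaneous plane source, C(x,t) = M/(n_e·A·√(4πDt)) · exp(−(x−vt)²/(4Dt)), with n_e·A the pore (flow) area.
Plume center vt = 0.052 × 2400 = 124.8 m, so the well at 160 m is 35.2 m downgradient of the peak.
√(4πDt) = 60.16 m, giving peak height M/(n_e·A·√(4πDt)) = 24/(0.34 × 210 × 60.16) = 0.005587 kg/m³.
(x−vt)²/(4Dt) = (35.2)²/(4 × 0.12 × 2400) = 1.076; exp(−1.076) = 0.3410.
C = 0.005587 × 0.3410 = 0.00191 kg/m³.

0.00191 kg/m³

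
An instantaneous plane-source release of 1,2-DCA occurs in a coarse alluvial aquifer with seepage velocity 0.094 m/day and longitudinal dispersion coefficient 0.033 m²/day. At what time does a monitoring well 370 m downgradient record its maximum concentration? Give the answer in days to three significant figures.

For the 1D instantaneous-source solution, setting ∂C/∂t = 0 at fixed x gives v²t² + 2Dt − x² = 0, so t = (√(D² + v²x²) − D)/v².
√(D² + v²x²) = √(0.033² + 0.094² × 370²) = 34.78; v² = 0.008836.
t = (34.78 − 0.033)/0.008836 = 3930 days (vs. the pure-advection estimate x/v = 3940 d).

3930 days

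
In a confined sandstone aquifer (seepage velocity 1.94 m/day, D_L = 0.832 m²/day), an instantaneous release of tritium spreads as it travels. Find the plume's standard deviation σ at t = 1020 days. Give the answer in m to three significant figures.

Dispersive spreading gives a Gaussian with σ² = 2Dt; advection only shifts the center.
σ = √(2 × 0.832 × 1020) = 41.2 m.

41.2 m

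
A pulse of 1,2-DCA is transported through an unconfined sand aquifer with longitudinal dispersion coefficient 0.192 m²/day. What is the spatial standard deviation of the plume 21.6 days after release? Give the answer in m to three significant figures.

2.88 m

Dispersive spreading gives a Gaussian with σ² = 2Dt; advection only shifts the center.
σ = √(2 × 0.192 × 21.6) = 2.88 m.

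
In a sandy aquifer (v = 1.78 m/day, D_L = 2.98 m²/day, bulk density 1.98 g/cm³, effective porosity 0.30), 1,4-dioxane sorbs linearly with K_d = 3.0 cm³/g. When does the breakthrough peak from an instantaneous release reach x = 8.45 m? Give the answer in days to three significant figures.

81.1 days

Retardation factor R = 1 + ρ_b·K_d/n = 1 + 1.98 × 3.0/0.30 = 20.80.
Sorption retards both mechanisms: v_R = v/R = 0.08558 m/day, D_R = D/R = 0.1433 m²/day.
Peak time from v_R²t² + 2D_R t − x² = 0: t = (√(D_R² + v_R²x²) − D_R)/v_R².
√(D_R² + v_R²x²) = √(0.1433² + 0.08558² × 8.45²) = 0.7372; v_R² = 0.007324.
t = (0.7372 − 0.1433)/0.007324 = 81.1 days.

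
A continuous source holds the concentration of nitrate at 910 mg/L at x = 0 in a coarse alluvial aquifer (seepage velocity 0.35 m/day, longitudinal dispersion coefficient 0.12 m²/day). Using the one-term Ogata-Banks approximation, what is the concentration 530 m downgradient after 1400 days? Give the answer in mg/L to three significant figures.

13.2 mg/L

For a continuous step input, C/C₀ ≈ ½·erfc((x−vt)/(2√(Dt))).
vt = 0.35 × 1400 = 490 m and 2√(Dt) = 2√(0.12 × 1400) = 25.92 m.
Argument (x−vt)/(2√(Dt)) = (530 − 490)/25.92 = 1.543; ½·erfc(1.543) = 0.01455.
C = 910 × 0.01455 = 13.2 mg/L.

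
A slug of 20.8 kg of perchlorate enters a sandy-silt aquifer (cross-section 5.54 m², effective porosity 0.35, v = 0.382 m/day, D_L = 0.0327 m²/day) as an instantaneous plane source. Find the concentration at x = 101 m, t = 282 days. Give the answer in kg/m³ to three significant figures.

For an instantaneous plane source, C(x,t) = M/(n_e·A·√(4πDt)) · exp(−(x−vt)²/(4Dt)), with n_e·A the pore (flow) area.
Plume center vt = 0.382 × 282 = 107.724 m, so the well at 101 m is 6.724 m upgradient of the peak.
√(4πDt) = 10.76 m, giving peak height M/(n_e·A·√(4πDt)) = 20.8/(0.35 × 5.54 × 10.76) = 0.9969 kg/m³.
(x−vt)²/(4Dt) = (-6.724)²/(4 × 0.0327 × 282) = 1.226; exp(−1.226) = 0.2935.
C = 0.9969 × 0.2935 = 0.293 kg/m³.

0.293 kg/m³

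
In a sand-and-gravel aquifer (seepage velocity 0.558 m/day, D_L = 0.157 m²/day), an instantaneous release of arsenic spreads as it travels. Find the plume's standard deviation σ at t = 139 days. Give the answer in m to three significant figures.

6.61 m

Dispersive spreading gives a Gaussian with σ² = 2Dt; advection only shifts the center.
σ = √(2 × 0.157 × 139) = 6.61 m.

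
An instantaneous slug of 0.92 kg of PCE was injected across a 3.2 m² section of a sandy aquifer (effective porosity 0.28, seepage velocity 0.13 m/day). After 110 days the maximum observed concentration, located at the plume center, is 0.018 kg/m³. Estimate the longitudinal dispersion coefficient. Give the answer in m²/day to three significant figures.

2.35 m²/day

At the plume center C_max = M/(n_e·A·√(4πDt)), so D = M²/(4πt·(n_e·A·C_max)²).
n_e·A·C_max = 0.28 × 3.2 × 0.018 = 0.01613 kg/m.
D = 0.92²/(4π × 110 × 0.01613²) = 2.35 m²/day.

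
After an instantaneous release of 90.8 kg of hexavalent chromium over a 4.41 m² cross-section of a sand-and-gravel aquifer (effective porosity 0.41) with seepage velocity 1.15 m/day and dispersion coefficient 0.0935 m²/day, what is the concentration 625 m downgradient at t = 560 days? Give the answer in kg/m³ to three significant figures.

0.349 kg/m³

For an instantaneous plane source, C(x,t) = M/(n_e·A·√(4πDt)) · exp(−(x−vt)²/(4Dt)), with n_e·A the pore (flow) area.
Plume center vt = 1.15 × 560 = 644 m, so the well at 625 m is 19 m upgradient of the peak.
√(4πDt) = 25.65 m, giving peak height M/(n_e·A·√(4πDt)) = 90.8/(0.41 × 4.41 × 25.65) = 1.958 kg/m³.
(x−vt)²/(4Dt) = (-19)²/(4 × 0.0935 × 560) = 1.724; exp(−1.724) = 0.1784.
C = 1.958 × 0.1784 = 0.349 kg/m³.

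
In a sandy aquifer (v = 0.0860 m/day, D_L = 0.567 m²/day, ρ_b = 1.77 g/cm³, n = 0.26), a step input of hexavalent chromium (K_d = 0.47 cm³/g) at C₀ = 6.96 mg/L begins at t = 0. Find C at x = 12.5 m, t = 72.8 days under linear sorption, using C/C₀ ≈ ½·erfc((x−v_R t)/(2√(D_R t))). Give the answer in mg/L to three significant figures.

Retardation factor R = 1 + ρ_b·K_d/n = 1 + 1.77 × 0.47/0.26 = 4.200.
Sorption retards both mechanisms: v_R = v/R = 0.02048 m/day, D_R = D/R = 0.1350 m²/day.
v_R·t = 0.02048 × 72.8 = 1.490944 m; 2√(D_R t) = 6.270 m; argument = (12.5 − 1.490944)/6.270 = 1.756.
C = C₀ × ½·erfc(1.756) = 6.96 × 0.006507 = 0.0453 mg/L.

0.0453 mg/L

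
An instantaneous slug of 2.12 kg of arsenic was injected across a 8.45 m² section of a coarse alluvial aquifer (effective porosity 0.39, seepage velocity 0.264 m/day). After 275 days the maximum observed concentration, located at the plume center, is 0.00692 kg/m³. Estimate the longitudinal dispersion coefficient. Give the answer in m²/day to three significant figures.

At the plume center C_max = M/(n_e·A·√(4πDt)), so D = M²/(4πt·(n_e·A·C_max)²).
n_e·A·C_max = 0.39 × 8.45 × 0.00692 = 0.02280 kg/m.
D = 2.12²/(4π × 275 × 0.02280²) = 2.50 m²/day.

2.50 m²/day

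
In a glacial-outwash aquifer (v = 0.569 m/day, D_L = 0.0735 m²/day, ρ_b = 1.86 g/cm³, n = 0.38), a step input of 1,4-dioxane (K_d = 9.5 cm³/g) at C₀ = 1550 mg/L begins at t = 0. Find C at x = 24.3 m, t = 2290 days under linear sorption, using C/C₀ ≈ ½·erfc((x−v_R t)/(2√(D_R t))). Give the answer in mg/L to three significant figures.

Retardation factor R = 1 + ρ_b·K_d/n = 1 + 1.86 × 9.5/0.38 = 47.50.
Sorption retards both mechanisms: v_R = v/R = 0.01198 m/day, D_R = D/R = 0.001547 m²/day.
v_R·t = 0.01198 × 2290 = 27.4342 m; 2√(D_R t) = 3.764 m; argument = (24.3 − 27.4342)/3.764 = -0.8327.
C = C₀ × ½·erfc(-0.8327) = 1550 × 0.8805 = 1360 mg/L.

1360 mg/L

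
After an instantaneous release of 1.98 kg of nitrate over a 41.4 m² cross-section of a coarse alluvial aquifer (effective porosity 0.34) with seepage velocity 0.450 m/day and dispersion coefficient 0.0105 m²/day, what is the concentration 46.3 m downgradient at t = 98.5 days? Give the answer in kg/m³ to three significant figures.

0.0152 kg/m³

For an instantaneous plane source, C(x,t) = M/(n_e·A·√(4πDt)) · exp(−(x−vt)²/(4Dt)), with n_e·A the pore (flow) area.
Plume center vt = 0.450 × 98.5 = 44.325 m, so the well at 46.3 m is 1.975 m downgradient of the peak.
√(4πDt) = 3.605 m, giving peak height M/(n_e·A·√(4πDt)) = 1.98/(0.34 × 41.4 × 3.605) = 0.03902 kg/m³.
(x−vt)²/(4Dt) = (1.975)²/(4 × 0.0105 × 98.5) = 0.9429; exp(−0.9429) = 0.3895.
C = 0.03902 × 0.3895 = 0.0152 kg/m³.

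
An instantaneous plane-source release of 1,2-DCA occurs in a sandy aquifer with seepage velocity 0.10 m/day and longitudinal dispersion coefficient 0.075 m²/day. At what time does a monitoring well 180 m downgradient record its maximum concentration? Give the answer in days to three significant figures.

1790 days

For the 1D instantaneous-source solution, setting ∂C/∂t = 0 at fixed x gives v²t² + 2Dt − x² = 0, so t = (√(D² + v²x²) − D)/v².
√(D² + v²x²) = √(0.075² + 0.10² × 180²) = 18.00; v² = 0.01.
t = (18.00 − 0.075)/0.01 = 1790 days (vs. the pure-advection estimate x/v = 1800 d).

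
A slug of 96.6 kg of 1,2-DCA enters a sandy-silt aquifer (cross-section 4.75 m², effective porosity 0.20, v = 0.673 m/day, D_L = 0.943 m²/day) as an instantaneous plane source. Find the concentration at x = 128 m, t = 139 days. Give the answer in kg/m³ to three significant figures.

For an instantaneous plane source, C(x,t) = M/(n_e·A·√(4πDt)) · exp(−(x−vt)²/(4Dt)), with n_e·A the pore (flow) area.
Plume center vt = 0.673 × 139 = 93.547 m, so the well at 128 m is 34.453 m downgradient of the peak.
√(4πDt) = 40.59 m, giving peak height M/(n_e·A·√(4πDt)) = 96.6/(0.20 × 4.75 × 40.59) = 2.505 kg/m³.
(x−vt)²/(4Dt) = (34.453)²/(4 × 0.943 × 139) = 2.264; exp(−2.264) = 0.1039.
C = 2.505 × 0.1039 = 0.260 kg/m³.

0.260 kg/m³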